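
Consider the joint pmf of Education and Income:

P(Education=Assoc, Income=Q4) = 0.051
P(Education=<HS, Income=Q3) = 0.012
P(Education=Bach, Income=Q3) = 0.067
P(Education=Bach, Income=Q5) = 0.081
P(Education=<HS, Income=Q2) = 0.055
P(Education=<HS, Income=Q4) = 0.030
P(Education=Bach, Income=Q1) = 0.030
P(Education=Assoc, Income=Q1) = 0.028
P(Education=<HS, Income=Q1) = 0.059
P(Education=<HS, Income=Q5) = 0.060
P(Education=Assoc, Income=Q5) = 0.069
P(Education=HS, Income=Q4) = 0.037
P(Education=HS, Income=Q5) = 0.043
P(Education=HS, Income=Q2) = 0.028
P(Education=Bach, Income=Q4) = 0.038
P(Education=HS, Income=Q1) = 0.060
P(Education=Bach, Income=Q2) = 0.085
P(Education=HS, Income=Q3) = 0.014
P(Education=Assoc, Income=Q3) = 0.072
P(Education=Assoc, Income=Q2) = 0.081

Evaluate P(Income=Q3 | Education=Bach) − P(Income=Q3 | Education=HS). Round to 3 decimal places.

P(Education=Bach) = 0.030 + 0.085 + 0.067 + 0.038 + 0.081 = 0.301; P(Income=Q3 | Education=Bach) = 0.067/0.301 = 0.2226.
P(Education=HS) = 0.060 + 0.028 + 0.014 + 0.037 + 0.043 = 0.182; P(Income=Q3 | Education=HS) = 0.014/0.182 = 0.0769.
Difference = 0.146.

0.146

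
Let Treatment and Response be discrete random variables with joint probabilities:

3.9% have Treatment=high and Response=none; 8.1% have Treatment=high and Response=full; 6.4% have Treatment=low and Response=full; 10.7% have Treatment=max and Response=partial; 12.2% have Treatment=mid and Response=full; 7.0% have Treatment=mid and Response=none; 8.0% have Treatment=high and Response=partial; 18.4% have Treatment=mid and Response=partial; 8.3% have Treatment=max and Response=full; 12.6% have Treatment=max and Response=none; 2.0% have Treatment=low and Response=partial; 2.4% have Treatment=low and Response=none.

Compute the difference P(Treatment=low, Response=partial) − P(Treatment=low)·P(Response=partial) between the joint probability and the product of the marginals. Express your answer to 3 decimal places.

P(Treatment=low) = 0.024 + 0.020 + 0.064 = 0.108.
P(Response=partial) = 0.020 + 0.184 + 0.080 + 0.107 = 0.391.
P(Treatment=low, Response=partial) − P(Treatment=low)P(Response=partial) = 0.020 − 0.108×0.391 = -0.022.

-0.022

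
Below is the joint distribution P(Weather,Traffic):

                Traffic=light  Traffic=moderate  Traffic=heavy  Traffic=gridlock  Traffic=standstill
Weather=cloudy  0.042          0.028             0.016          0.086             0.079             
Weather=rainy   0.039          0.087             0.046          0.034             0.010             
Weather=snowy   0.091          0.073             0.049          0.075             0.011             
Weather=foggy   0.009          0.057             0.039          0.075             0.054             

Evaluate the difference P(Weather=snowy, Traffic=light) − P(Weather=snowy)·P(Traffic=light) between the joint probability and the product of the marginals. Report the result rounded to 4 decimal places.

P(Weather=snowy) = 0.091 + 0.073 + 0.049 + 0.075 + 0.011 = 0.299.
P(Traffic=light) = 0.042 + 0.039 + 0.091 + 0.009 = 0.181.
P(Weather=snowy, Traffic=light) − P(Weather=snowy)P(Traffic=light) = 0.091 − 0.299×0.181 = 0.0369.

0.0369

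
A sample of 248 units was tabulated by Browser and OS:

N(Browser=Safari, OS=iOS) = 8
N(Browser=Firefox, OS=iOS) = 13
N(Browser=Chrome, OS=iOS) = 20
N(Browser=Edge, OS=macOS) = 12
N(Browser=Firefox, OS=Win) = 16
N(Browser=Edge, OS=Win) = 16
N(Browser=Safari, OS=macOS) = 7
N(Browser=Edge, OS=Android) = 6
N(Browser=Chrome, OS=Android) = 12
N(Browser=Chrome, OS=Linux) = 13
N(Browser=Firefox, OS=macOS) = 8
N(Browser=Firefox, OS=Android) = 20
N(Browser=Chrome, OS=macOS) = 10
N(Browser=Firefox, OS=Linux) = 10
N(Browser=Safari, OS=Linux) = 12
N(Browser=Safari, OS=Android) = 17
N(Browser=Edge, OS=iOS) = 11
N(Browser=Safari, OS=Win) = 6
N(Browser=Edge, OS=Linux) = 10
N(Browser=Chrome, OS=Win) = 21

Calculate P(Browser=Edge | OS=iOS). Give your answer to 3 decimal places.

0.212

Total with OS=iOS: 20 + 13 + 8 + 11 = 52.
P(Browser=Edge | OS=iOS) = 11/52 = 0.212.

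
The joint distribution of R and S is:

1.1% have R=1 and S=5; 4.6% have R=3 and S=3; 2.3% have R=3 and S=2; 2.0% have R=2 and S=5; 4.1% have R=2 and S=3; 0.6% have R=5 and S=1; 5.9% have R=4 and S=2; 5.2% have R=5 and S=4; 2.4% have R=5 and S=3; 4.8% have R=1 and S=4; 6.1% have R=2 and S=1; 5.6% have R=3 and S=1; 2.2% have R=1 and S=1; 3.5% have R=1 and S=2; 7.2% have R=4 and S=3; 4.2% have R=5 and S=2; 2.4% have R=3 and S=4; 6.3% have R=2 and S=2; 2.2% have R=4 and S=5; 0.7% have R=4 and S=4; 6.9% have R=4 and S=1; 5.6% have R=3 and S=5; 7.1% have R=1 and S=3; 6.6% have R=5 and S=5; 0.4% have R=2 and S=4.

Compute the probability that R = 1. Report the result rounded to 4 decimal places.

P(R=1) = 0.022 + 0.035 + 0.071 + 0.048 + 0.011 = 0.187.

0.1870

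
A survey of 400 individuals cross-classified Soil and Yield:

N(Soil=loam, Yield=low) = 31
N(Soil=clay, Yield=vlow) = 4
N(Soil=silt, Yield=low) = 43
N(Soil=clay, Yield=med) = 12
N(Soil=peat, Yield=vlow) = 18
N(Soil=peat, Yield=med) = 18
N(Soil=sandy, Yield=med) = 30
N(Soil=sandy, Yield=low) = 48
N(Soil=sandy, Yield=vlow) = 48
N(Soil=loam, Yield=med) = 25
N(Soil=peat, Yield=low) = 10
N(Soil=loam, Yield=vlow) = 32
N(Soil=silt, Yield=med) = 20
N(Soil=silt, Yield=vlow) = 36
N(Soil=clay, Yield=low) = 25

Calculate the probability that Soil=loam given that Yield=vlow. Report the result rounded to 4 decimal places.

Total with Yield=vlow: 48 + 32 + 4 + 36 + 18 = 138.
P(Soil=loam | Yield=vlow) = 32/138 = 0.2319.

0.2319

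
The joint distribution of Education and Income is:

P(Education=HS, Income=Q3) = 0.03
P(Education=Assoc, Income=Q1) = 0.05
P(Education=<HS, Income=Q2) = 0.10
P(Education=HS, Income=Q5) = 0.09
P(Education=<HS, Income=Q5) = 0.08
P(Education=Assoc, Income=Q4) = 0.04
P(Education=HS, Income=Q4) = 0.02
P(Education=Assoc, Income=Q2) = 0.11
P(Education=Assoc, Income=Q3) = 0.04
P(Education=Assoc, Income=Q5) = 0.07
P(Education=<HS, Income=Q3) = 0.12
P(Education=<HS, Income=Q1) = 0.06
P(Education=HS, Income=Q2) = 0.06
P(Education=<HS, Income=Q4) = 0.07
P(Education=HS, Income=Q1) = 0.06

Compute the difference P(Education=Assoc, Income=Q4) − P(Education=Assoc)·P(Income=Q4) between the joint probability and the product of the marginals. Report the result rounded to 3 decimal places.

-0.000

P(Education=Assoc) = 0.05 + 0.11 + 0.04 + 0.04 + 0.07 = 0.31.
P(Income=Q4) = 0.07 + 0.02 + 0.04 = 0.13.
P(Education=Assoc, Income=Q4) − P(Education=Assoc)P(Income=Q4) = 0.04 − 0.31×0.13 = -0.000.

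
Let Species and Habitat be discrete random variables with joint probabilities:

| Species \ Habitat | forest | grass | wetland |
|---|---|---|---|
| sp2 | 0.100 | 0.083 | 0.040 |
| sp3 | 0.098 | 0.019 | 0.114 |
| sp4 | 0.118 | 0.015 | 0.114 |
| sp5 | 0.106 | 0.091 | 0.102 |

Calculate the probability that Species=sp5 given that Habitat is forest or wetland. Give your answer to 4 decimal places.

0.2626

P(Habitat=forest) = 0.100 + 0.098 + 0.118 + 0.106 = 0.422.
P(Habitat=wetland) = 0.040 + 0.114 + 0.114 + 0.102 = 0.370.
P(Habitat ∈ {forest, wetland}) = 0.422 + 0.370 = 0.792; P(Species=sp5, Habitat ∈ {forest, wetland}) = 0.106 + 0.102 = 0.208.
P(Species=sp5 | Habitat ∈ {forest, wetland}) = 0.208/0.792 = 0.2626.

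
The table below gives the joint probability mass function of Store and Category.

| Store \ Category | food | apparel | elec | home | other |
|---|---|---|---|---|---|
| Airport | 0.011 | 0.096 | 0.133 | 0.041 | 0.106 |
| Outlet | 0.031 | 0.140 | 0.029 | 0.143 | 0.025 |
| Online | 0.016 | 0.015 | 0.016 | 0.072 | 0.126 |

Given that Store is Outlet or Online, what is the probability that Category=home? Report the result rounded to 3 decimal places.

P(Store=Outlet) = 0.031 + 0.140 + 0.029 + 0.143 + 0.025 = 0.368.
P(Store=Online) = 0.016 + 0.015 + 0.016 + 0.072 + 0.126 = 0.245.
P(Store ∈ {Outlet, Online}) = 0.368 + 0.245 = 0.613; P(Category=home, Store ∈ {Outlet, Online}) = 0.143 + 0.072 = 0.215.
P(Category=home | Store ∈ {Outlet, Online}) = 0.215/0.613 = 0.351.

0.351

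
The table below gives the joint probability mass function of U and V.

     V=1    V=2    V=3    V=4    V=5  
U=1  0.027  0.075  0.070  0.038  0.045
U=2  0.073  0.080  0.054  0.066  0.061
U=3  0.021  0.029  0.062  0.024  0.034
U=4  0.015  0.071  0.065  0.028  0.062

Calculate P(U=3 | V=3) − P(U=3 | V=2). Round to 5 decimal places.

P(V=3) = 0.070 + 0.054 + 0.062 + 0.065 = 0.251; P(U=3 | V=3) = 0.062/0.251 = 0.247012.
P(V=2) = 0.075 + 0.080 + 0.029 + 0.071 = 0.255; P(U=3 | V=2) = 0.029/0.255 = 0.113725.
Difference = 0.13329.

0.13329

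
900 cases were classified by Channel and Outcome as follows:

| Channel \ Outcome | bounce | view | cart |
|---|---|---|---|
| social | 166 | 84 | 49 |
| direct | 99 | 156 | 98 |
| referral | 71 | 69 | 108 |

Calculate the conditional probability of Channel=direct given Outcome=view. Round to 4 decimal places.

0.5049

Total with Outcome=view: 84 + 156 + 69 = 309.
P(Channel=direct | Outcome=view) = 156/309 = 0.5049.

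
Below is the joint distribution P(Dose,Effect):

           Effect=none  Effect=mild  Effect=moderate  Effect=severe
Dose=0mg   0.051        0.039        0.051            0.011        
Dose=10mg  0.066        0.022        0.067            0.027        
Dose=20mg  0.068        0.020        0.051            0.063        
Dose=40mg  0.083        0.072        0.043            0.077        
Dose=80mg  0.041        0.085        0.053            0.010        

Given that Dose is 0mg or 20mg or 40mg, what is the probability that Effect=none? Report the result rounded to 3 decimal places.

0.321

P(Dose=0mg) = 0.051 + 0.039 + 0.051 + 0.011 = 0.152.
P(Dose=20mg) = 0.068 + 0.020 + 0.051 + 0.063 = 0.202.
P(Dose=40mg) = 0.083 + 0.072 + 0.043 + 0.077 = 0.275.
P(Dose ∈ {0mg, 20mg, 40mg}) = 0.152 + 0.202 + 0.275 = 0.629; P(Effect=none, Dose ∈ {0mg, 20mg, 40mg}) = 0.051 + 0.068 + 0.083 = 0.202.
P(Effect=none | Dose ∈ {0mg, 20mg, 40mg}) = 0.202/0.629 = 0.321.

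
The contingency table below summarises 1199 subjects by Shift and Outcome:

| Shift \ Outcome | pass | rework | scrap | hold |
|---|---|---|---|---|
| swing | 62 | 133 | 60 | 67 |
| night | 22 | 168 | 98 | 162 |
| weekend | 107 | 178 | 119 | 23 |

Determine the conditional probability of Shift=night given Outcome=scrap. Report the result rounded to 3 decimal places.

0.354

Total with Outcome=scrap: 60 + 98 + 119 = 277.
P(Shift=night | Outcome=scrap) = 98/277 = 0.354.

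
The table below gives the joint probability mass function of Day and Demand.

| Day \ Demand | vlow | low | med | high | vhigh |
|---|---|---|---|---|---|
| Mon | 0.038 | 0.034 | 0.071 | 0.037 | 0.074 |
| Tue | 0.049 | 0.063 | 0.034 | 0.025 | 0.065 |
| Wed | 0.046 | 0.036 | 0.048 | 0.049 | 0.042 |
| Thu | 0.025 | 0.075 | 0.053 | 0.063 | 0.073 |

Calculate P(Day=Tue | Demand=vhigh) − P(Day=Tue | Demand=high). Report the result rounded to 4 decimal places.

0.1122

P(Demand=vhigh) = 0.074 + 0.065 + 0.042 + 0.073 = 0.254; P(Day=Tue | Demand=vhigh) = 0.065/0.254 = 0.25591.
P(Demand=high) = 0.037 + 0.025 + 0.049 + 0.063 = 0.174; P(Day=Tue | Demand=high) = 0.025/0.174 = 0.14368.
Difference = 0.1122.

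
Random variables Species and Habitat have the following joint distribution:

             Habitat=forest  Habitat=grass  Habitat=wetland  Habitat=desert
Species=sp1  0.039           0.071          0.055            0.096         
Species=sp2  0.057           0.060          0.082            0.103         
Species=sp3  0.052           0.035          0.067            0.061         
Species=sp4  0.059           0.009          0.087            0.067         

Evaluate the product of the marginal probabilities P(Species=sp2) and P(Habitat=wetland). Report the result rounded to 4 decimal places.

0.0879

P(Species=sp2) = 0.057 + 0.060 + 0.082 + 0.103 = 0.302.
P(Habitat=wetland) = 0.055 + 0.082 + 0.067 + 0.087 = 0.291.
Product: 0.302 × 0.291 = 0.0879.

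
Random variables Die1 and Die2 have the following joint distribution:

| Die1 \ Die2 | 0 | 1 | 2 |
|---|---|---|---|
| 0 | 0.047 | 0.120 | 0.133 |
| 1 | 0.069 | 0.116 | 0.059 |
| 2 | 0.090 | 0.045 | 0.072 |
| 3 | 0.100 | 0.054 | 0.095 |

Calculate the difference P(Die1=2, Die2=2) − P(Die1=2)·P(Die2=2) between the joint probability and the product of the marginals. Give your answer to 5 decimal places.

P(Die1=2) = 0.090 + 0.045 + 0.072 = 0.207.
P(Die2=2) = 0.133 + 0.059 + 0.072 + 0.095 = 0.359.
P(Die1=2, Die2=2) − P(Die1=2)P(Die2=2) = 0.072 − 0.207×0.359 = -0.00231.

-0.00231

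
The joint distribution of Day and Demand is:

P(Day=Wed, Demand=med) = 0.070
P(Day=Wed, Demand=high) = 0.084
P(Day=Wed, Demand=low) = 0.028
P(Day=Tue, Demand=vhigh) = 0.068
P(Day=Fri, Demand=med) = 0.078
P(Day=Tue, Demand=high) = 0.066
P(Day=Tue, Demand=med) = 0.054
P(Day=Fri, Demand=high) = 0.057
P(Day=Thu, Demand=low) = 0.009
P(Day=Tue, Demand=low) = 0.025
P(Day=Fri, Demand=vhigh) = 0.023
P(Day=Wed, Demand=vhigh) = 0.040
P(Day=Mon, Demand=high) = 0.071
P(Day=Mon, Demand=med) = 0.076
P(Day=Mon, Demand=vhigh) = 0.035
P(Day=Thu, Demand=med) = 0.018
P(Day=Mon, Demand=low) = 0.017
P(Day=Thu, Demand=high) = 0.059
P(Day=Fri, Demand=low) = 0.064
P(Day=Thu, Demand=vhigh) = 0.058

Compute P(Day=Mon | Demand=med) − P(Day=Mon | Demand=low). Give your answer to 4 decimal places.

0.1379

P(Demand=med) = 0.076 + 0.054 + 0.070 + 0.018 + 0.078 = 0.296; P(Day=Mon | Demand=med) = 0.076/0.296 = 0.25676.
P(Demand=low) = 0.017 + 0.025 + 0.028 + 0.009 + 0.064 = 0.143; P(Day=Mon | Demand=low) = 0.017/0.143 = 0.11888.
Difference = 0.1379.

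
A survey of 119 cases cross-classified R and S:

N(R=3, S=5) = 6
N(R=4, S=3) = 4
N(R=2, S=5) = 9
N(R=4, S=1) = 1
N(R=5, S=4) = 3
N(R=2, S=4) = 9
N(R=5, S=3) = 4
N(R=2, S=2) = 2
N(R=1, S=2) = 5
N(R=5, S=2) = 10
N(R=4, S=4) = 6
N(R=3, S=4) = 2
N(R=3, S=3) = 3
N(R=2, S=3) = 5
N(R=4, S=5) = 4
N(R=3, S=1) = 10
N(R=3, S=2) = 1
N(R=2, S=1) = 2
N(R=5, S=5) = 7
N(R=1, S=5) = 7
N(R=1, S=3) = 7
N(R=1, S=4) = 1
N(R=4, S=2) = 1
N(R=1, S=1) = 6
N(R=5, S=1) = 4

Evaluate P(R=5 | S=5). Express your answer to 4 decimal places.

Total with S=5: 7 + 9 + 6 + 4 + 7 = 33.
P(R=5 | S=5) = 7/33 = 0.2121.

0.2121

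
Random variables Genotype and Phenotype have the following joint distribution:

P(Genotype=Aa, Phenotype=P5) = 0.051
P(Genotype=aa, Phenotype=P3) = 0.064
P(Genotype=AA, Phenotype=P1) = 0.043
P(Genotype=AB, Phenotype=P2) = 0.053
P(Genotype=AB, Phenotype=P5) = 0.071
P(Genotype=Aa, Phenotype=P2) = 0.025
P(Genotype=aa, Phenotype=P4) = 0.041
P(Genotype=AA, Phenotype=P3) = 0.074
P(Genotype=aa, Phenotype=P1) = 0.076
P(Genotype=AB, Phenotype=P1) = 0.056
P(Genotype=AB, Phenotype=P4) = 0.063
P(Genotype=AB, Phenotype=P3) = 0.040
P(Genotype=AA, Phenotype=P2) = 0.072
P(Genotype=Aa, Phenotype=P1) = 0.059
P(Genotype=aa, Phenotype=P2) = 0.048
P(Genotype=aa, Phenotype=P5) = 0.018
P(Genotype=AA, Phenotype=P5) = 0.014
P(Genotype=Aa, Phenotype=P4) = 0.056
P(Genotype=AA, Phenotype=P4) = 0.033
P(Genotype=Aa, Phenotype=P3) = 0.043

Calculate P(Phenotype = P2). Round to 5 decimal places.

P(Phenotype=P2) = 0.072 + 0.025 + 0.048 + 0.053 = 0.198.

0.19800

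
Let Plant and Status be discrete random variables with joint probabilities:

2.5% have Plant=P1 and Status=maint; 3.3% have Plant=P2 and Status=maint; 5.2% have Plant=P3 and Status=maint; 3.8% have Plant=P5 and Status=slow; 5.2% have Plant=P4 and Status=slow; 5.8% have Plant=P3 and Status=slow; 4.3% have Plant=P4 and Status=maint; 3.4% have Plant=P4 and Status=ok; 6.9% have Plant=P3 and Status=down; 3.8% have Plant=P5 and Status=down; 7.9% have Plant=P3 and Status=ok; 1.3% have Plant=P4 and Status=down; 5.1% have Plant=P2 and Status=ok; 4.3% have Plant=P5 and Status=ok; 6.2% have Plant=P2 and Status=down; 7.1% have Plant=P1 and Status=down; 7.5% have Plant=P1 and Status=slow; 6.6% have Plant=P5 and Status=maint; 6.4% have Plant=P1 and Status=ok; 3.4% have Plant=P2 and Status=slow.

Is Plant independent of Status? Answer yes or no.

P(Plant=P1) = 0.235 and P(Status=maint) = 0.219, so their product is 0.05147, but P(Plant=P1, Status=maint) = 0.025. Since these differ, Plant and Status are not independent.

no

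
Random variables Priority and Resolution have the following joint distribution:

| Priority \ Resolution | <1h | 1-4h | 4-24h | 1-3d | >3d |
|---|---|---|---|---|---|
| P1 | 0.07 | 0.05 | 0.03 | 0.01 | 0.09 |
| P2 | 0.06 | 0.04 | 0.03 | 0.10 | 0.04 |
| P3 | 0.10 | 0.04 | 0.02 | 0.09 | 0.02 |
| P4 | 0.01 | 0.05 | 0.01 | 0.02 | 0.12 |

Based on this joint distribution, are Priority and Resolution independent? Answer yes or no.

P(Priority=P4) = 0.21 and P(Resolution=>3d) = 0.27, so their product is 0.0567, but P(Priority=P4, Resolution=>3d) = 0.12. Since these differ, Priority and Resolution are not independent.

no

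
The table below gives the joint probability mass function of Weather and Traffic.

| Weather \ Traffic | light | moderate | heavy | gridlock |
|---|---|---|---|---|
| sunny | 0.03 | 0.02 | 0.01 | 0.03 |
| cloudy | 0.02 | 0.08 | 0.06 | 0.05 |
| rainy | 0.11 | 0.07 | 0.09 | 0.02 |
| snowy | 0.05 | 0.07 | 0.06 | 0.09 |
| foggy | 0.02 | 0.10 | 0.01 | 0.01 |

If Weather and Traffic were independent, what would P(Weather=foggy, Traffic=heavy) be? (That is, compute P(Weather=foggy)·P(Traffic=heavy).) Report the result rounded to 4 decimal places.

0.0322

P(Weather=foggy) = 0.02 + 0.10 + 0.01 + 0.01 = 0.14.
P(Traffic=heavy) = 0.01 + 0.06 + 0.09 + 0.06 + 0.01 = 0.23.
Product: 0.14 × 0.23 = 0.0322.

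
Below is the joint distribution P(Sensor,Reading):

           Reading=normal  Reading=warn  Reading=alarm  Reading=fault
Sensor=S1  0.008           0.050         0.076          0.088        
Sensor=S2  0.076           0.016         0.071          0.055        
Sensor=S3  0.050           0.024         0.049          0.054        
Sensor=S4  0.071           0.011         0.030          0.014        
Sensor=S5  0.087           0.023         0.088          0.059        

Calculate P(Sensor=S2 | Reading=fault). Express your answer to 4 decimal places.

0.2037

P(Reading=fault) = 0.088 + 0.055 + 0.054 + 0.014 + 0.059 = 0.270.
P(Sensor=S2 | Reading=fault) = 0.055/0.270 = 0.2037.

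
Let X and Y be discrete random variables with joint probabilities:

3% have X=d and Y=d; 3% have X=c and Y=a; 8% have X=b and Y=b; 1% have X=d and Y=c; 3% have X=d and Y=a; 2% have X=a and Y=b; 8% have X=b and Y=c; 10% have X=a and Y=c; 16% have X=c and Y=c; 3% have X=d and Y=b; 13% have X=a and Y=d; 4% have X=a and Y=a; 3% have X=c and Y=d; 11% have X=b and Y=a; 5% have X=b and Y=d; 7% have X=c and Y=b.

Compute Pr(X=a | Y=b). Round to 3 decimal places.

P(Y=b) = 0.02 + 0.08 + 0.07 + 0.03 = 0.20.
P(X=a | Y=b) = 0.02/0.20 = 0.100.

0.100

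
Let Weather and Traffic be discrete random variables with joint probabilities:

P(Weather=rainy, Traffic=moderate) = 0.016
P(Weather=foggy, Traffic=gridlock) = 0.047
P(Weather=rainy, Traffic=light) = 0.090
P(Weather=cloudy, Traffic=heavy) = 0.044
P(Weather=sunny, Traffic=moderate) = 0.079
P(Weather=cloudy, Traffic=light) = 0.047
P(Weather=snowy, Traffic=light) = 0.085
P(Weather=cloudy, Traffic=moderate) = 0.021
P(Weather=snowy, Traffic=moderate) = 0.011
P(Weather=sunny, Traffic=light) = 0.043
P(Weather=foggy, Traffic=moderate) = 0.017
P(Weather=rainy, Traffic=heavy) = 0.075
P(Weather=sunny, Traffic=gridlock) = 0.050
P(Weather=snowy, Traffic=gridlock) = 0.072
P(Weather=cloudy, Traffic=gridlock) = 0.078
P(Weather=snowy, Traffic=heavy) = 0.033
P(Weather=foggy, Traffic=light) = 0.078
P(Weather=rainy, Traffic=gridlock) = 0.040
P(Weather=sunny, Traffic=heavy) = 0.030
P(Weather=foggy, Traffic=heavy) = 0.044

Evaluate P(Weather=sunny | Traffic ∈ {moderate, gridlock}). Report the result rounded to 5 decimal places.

P(Traffic=moderate) = 0.079 + 0.021 + 0.016 + 0.011 + 0.017 = 0.144.
P(Traffic=gridlock) = 0.050 + 0.078 + 0.040 + 0.072 + 0.047 = 0.287.
P(Traffic ∈ {moderate, gridlock}) = 0.144 + 0.287 = 0.431; P(Weather=sunny, Traffic ∈ {moderate, gridlock}) = 0.079 + 0.050 = 0.129.
P(Weather=sunny | Traffic ∈ {moderate, gridlock}) = 0.129/0.431 = 0.29930.

0.29930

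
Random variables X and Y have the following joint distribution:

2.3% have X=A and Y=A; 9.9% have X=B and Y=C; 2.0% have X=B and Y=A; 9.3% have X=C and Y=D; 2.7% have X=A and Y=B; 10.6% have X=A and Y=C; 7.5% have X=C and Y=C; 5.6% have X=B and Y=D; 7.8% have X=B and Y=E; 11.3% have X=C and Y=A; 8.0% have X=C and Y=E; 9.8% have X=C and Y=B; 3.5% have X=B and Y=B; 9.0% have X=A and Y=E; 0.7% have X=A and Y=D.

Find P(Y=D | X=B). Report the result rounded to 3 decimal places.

0.194

P(X=B) = 0.020 + 0.035 + 0.099 + 0.056 + 0.078 = 0.288.
P(Y=D | X=B) = 0.056/0.288 = 0.194.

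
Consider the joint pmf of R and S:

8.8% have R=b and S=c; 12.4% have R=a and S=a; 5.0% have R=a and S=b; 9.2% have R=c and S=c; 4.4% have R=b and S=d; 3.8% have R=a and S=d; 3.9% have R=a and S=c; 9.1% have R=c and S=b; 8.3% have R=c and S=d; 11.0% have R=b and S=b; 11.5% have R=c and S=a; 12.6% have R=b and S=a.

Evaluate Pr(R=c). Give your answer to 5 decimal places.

0.38100

P(R=c) = 0.115 + 0.091 + 0.092 + 0.083 = 0.381.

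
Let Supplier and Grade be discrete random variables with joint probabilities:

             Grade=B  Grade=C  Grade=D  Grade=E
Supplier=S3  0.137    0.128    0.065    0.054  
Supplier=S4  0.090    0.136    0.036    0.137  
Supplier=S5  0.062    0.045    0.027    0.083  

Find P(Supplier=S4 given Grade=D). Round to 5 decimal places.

P(Grade=D) = 0.065 + 0.036 + 0.027 = 0.128.
P(Supplier=S4 | Grade=D) = 0.036/0.128 = 0.28125.

0.28125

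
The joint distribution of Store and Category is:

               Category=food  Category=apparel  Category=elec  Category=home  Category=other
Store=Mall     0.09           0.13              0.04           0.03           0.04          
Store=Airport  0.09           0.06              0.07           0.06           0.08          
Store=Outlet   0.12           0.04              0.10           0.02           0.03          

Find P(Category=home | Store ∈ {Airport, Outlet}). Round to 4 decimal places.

0.1194

P(Store=Airport) = 0.09 + 0.06 + 0.07 + 0.06 + 0.08 = 0.36.
P(Store=Outlet) = 0.12 + 0.04 + 0.10 + 0.02 + 0.03 = 0.31.
P(Store ∈ {Airport, Outlet}) = 0.36 + 0.31 = 0.67; P(Category=home, Store ∈ {Airport, Outlet}) = 0.06 + 0.02 = 0.08.
P(Category=home | Store ∈ {Airport, Outlet}) = 0.08/0.67 = 0.1194.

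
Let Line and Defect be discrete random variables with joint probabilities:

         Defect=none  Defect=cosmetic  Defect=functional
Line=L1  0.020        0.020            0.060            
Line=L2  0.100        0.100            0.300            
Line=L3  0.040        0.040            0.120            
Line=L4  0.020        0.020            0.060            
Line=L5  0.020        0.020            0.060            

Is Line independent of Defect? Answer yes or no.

yes

Every cell satisfies P(Line,Defect) = P(Line)·P(Defect). For instance P(Line=L4) = 0.100, P(Defect=cosmetic) = 0.200, and 0.100×0.200 = 0.020 matches the joint entry. So Line and Defect are independent.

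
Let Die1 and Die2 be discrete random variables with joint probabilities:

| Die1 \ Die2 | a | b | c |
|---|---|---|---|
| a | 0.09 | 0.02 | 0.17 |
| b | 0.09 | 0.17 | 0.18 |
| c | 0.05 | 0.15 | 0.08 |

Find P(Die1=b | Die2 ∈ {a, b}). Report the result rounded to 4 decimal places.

P(Die2=a) = 0.09 + 0.09 + 0.05 = 0.23.
P(Die2=b) = 0.02 + 0.17 + 0.15 = 0.34.
P(Die2 ∈ {a, b}) = 0.23 + 0.34 = 0.57; P(Die1=b, Die2 ∈ {a, b}) = 0.09 + 0.17 = 0.26.
P(Die1=b | Die2 ∈ {a, b}) = 0.26/0.57 = 0.4561.

0.4561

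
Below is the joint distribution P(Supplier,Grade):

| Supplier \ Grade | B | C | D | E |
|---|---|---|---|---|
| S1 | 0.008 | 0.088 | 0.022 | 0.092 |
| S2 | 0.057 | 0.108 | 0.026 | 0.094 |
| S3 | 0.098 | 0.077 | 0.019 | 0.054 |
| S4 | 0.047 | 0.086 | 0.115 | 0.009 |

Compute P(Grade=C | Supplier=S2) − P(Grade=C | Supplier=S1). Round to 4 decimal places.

P(Supplier=S2) = 0.057 + 0.108 + 0.026 + 0.094 = 0.285; P(Grade=C | Supplier=S2) = 0.108/0.285 = 0.37895.
P(Supplier=S1) = 0.008 + 0.088 + 0.022 + 0.092 = 0.210; P(Grade=C | Supplier=S1) = 0.088/0.210 = 0.41905.
Difference = -0.0401.

-0.0401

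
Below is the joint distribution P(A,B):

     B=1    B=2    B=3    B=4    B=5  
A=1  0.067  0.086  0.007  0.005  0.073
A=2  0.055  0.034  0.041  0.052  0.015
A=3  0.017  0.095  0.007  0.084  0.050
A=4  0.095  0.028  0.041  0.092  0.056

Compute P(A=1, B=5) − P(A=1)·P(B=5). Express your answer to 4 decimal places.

0.0268

P(A=1) = 0.067 + 0.086 + 0.007 + 0.005 + 0.073 = 0.238.
P(B=5) = 0.073 + 0.015 + 0.050 + 0.056 = 0.194.
P(A=1, B=5) − P(A=1)P(B=5) = 0.073 − 0.238×0.194 = 0.0268.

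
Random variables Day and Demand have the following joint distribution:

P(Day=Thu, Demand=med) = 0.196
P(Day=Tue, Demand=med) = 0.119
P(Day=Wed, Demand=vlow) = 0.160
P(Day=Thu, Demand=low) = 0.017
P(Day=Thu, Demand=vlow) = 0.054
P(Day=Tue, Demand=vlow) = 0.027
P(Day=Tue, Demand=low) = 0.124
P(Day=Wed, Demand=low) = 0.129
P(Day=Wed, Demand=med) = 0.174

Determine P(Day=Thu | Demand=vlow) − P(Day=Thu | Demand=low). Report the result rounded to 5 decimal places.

0.16110

P(Demand=vlow) = 0.027 + 0.160 + 0.054 = 0.241; P(Day=Thu | Demand=vlow) = 0.054/0.241 = 0.224066.
P(Demand=low) = 0.124 + 0.129 + 0.017 = 0.270; P(Day=Thu | Demand=low) = 0.017/0.270 = 0.062963.
Difference = 0.16110.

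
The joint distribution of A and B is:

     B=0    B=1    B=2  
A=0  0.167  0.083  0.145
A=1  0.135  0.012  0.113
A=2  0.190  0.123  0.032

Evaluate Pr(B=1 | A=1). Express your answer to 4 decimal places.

0.0462

P(A=1) = 0.135 + 0.012 + 0.113 = 0.260.
P(B=1 | A=1) = 0.012/0.260 = 0.0462.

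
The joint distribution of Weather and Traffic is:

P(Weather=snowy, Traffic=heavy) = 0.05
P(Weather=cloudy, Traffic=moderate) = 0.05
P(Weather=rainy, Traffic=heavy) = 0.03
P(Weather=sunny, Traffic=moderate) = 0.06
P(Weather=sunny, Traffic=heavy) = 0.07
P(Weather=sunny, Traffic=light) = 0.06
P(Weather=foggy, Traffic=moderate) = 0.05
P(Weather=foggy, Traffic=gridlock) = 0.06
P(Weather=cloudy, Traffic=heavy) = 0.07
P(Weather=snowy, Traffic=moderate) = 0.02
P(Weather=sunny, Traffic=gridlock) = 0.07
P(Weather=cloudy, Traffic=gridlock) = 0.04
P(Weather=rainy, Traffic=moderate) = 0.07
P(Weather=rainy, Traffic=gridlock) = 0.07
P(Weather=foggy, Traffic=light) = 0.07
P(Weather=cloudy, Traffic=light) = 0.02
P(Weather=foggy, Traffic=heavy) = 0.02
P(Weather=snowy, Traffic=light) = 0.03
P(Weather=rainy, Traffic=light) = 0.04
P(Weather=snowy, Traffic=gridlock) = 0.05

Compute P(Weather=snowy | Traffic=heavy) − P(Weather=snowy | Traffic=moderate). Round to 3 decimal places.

P(Traffic=heavy) = 0.07 + 0.07 + 0.03 + 0.05 + 0.02 = 0.24; P(Weather=snowy | Traffic=heavy) = 0.05/0.24 = 0.2083.
P(Traffic=moderate) = 0.06 + 0.05 + 0.07 + 0.02 + 0.05 = 0.25; P(Weather=snowy | Traffic=moderate) = 0.02/0.25 = 0.0800.
Difference = 0.128.

0.128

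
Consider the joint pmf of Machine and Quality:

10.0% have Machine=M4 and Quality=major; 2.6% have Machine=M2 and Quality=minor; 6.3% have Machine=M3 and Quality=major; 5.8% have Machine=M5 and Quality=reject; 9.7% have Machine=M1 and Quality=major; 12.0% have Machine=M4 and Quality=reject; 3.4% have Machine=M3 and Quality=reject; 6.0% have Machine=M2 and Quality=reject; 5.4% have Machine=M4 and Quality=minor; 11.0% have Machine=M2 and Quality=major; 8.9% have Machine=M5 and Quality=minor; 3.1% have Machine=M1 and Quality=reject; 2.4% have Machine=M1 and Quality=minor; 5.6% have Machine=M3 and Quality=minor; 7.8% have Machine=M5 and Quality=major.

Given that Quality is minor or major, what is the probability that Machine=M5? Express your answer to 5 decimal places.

P(Quality=minor) = 0.024 + 0.026 + 0.056 + 0.054 + 0.089 = 0.249.
P(Quality=major) = 0.097 + 0.110 + 0.063 + 0.100 + 0.078 = 0.448.
P(Quality ∈ {minor, major}) = 0.249 + 0.448 = 0.697; P(Machine=M5, Quality ∈ {minor, major}) = 0.089 + 0.078 = 0.167.
P(Machine=M5 | Quality ∈ {minor, major}) = 0.167/0.697 = 0.23960.

0.23960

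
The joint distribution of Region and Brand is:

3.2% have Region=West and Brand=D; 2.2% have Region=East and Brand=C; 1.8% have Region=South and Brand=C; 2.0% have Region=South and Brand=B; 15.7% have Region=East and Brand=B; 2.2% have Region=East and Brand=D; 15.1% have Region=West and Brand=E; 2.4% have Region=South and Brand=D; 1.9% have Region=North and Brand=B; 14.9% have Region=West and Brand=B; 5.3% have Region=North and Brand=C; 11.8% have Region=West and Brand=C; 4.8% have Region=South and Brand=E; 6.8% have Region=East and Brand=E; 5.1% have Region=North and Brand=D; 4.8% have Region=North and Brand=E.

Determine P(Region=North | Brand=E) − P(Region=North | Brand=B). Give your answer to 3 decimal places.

P(Brand=E) = 0.048 + 0.048 + 0.068 + 0.151 = 0.315; P(Region=North | Brand=E) = 0.048/0.315 = 0.1524.
P(Brand=B) = 0.019 + 0.020 + 0.157 + 0.149 = 0.345; P(Region=North | Brand=B) = 0.019/0.345 = 0.0551.
Difference = 0.097.

0.097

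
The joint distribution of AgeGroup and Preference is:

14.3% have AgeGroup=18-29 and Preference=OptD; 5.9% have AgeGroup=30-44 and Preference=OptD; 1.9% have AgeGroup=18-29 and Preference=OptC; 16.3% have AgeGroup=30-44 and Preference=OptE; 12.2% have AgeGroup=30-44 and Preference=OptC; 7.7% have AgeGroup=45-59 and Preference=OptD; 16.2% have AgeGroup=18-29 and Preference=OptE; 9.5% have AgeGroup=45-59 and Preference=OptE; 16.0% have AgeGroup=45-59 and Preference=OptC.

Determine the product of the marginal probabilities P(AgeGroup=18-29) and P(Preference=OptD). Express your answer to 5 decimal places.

0.09040

P(AgeGroup=18-29) = 0.019 + 0.143 + 0.162 = 0.324.
P(Preference=OptD) = 0.143 + 0.059 + 0.077 = 0.279.
Product: 0.324 × 0.279 = 0.09040.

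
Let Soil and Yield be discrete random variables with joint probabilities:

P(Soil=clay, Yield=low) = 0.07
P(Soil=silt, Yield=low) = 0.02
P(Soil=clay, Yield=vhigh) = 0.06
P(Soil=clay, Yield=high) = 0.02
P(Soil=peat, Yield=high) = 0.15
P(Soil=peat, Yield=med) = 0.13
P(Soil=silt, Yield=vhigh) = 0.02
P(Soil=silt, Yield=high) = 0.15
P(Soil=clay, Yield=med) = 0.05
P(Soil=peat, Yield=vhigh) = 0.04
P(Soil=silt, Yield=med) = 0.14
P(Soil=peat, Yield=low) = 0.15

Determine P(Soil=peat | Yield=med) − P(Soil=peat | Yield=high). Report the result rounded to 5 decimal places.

-0.06250

P(Yield=med) = 0.05 + 0.14 + 0.13 = 0.32; P(Soil=peat | Yield=med) = 0.13/0.32 = 0.406250.
P(Yield=high) = 0.02 + 0.15 + 0.15 = 0.32; P(Soil=peat | Yield=high) = 0.15/0.32 = 0.468750.
Difference = -0.06250.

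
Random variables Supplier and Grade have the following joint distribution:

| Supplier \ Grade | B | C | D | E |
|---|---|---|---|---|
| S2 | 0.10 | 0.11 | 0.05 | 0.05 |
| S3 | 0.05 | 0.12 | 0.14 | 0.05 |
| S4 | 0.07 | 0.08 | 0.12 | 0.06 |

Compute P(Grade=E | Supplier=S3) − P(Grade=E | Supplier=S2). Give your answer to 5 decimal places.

P(Supplier=S3) = 0.05 + 0.12 + 0.14 + 0.05 = 0.36; P(Grade=E | Supplier=S3) = 0.05/0.36 = 0.138889.
P(Supplier=S2) = 0.10 + 0.11 + 0.05 + 0.05 = 0.31; P(Grade=E | Supplier=S2) = 0.05/0.31 = 0.161290.
Difference = -0.02240.

-0.02240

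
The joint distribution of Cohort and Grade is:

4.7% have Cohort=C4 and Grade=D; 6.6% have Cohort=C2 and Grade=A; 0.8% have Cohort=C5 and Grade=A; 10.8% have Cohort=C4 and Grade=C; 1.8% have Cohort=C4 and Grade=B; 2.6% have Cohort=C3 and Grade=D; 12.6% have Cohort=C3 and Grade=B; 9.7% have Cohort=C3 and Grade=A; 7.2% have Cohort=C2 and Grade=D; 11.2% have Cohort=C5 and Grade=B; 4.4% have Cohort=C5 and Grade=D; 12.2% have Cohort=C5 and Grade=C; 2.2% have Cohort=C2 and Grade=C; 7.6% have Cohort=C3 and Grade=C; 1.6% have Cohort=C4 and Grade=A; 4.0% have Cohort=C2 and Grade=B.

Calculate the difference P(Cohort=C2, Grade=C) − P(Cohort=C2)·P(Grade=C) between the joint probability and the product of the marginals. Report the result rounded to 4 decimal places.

P(Cohort=C2) = 0.066 + 0.040 + 0.022 + 0.072 = 0.200.
P(Grade=C) = 0.022 + 0.076 + 0.108 + 0.122 = 0.328.
P(Cohort=C2, Grade=C) − P(Cohort=C2)P(Grade=C) = 0.022 − 0.200×0.328 = -0.0436.

-0.0436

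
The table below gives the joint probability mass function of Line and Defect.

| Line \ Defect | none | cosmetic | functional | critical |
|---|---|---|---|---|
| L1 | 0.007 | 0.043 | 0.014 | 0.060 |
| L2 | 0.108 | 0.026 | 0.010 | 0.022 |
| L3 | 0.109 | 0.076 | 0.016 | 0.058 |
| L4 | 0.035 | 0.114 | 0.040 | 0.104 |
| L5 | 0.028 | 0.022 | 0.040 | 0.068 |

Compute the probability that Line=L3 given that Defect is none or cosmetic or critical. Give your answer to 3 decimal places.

0.276

P(Defect=none) = 0.007 + 0.108 + 0.109 + 0.035 + 0.028 = 0.287.
P(Defect=cosmetic) = 0.043 + 0.026 + 0.076 + 0.114 + 0.022 = 0.281.
P(Defect=critical) = 0.060 + 0.022 + 0.058 + 0.104 + 0.068 = 0.312.
P(Defect ∈ {none, cosmetic, critical}) = 0.287 + 0.281 + 0.312 = 0.880; P(Line=L3, Defect ∈ {none, cosmetic, critical}) = 0.109 + 0.076 + 0.058 = 0.243.
P(Line=L3 | Defect ∈ {none, cosmetic, critical}) = 0.243/0.880 = 0.276.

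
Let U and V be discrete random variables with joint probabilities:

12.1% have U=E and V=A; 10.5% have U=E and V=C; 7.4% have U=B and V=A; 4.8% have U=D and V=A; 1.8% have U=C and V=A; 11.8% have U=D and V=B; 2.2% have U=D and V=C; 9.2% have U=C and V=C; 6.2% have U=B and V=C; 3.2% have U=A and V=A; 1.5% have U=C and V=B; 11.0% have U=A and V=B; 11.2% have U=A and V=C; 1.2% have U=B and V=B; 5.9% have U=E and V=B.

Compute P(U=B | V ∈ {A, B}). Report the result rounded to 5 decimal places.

P(V=A) = 0.032 + 0.074 + 0.018 + 0.048 + 0.121 = 0.293.
P(V=B) = 0.110 + 0.012 + 0.015 + 0.118 + 0.059 = 0.314.
P(V ∈ {A, B}) = 0.293 + 0.314 = 0.607; P(U=B, V ∈ {A, B}) = 0.074 + 0.012 = 0.086.
P(U=B | V ∈ {A, B}) = 0.086/0.607 = 0.14168.

0.14168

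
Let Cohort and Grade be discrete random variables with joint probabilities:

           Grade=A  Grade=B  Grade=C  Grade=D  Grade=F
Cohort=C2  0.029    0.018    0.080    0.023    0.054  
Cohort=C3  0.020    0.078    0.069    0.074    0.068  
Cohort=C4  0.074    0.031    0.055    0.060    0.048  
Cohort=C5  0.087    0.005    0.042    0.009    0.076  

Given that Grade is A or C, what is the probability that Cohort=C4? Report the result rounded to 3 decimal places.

0.283

P(Grade=A) = 0.029 + 0.020 + 0.074 + 0.087 = 0.210.
P(Grade=C) = 0.080 + 0.069 + 0.055 + 0.042 = 0.246.
P(Grade ∈ {A, C}) = 0.210 + 0.246 = 0.456; P(Cohort=C4, Grade ∈ {A, C}) = 0.074 + 0.055 = 0.129.
P(Cohort=C4 | Grade ∈ {A, C}) = 0.129/0.456 = 0.283.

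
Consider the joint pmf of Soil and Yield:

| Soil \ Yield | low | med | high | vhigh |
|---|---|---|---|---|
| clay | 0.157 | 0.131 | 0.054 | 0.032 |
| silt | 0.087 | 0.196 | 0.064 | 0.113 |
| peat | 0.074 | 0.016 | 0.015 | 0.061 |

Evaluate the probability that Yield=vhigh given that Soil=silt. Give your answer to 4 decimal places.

P(Soil=silt) = 0.087 + 0.196 + 0.064 + 0.113 = 0.460.
P(Yield=vhigh | Soil=silt) = 0.113/0.460 = 0.2457.

0.2457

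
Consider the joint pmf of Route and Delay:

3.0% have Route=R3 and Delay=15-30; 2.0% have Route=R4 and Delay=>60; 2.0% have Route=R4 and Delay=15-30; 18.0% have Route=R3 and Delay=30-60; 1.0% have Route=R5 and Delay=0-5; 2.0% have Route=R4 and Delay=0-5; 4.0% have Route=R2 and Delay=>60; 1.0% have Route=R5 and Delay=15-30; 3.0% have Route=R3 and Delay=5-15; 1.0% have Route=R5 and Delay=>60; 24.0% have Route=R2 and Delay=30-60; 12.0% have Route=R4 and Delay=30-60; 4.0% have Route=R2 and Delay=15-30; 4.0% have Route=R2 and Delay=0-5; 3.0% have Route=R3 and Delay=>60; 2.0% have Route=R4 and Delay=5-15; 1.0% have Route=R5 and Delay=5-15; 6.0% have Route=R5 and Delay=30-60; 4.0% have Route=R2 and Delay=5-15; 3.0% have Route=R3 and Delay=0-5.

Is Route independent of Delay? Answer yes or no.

yes

Every cell satisfies P(Route,Delay) = P(Route)·P(Delay). For instance P(Route=R5) = 0.100, P(Delay=30-60) = 0.600, and 0.100×0.600 = 0.060 matches the joint entry. So Route and Delay are independent.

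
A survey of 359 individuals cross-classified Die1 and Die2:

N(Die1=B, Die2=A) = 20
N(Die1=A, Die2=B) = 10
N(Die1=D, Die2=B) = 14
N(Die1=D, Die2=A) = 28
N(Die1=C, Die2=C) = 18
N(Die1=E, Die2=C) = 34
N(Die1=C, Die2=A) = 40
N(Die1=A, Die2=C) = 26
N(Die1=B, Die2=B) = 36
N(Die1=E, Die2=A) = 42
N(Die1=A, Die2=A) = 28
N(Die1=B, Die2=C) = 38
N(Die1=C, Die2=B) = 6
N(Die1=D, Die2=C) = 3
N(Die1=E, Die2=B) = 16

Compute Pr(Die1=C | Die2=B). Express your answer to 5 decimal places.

0.07317

Total with Die2=B: 10 + 36 + 6 + 14 + 16 = 82.
P(Die1=C | Die2=B) = 6/82 = 0.07317.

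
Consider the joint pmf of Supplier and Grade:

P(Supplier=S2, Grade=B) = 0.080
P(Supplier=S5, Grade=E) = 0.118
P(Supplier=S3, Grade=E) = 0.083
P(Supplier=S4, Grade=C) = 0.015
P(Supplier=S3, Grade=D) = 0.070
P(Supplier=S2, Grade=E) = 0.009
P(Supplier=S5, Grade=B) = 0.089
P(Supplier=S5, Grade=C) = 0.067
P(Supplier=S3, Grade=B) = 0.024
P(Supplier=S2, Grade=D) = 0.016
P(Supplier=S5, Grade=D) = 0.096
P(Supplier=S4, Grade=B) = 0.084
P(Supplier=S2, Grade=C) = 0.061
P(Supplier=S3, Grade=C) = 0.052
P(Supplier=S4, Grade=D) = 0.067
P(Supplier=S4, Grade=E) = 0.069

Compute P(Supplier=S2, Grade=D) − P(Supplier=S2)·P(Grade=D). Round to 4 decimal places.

-0.0253

P(Supplier=S2) = 0.080 + 0.061 + 0.016 + 0.009 = 0.166.
P(Grade=D) = 0.016 + 0.070 + 0.067 + 0.096 = 0.249.
P(Supplier=S2, Grade=D) − P(Supplier=S2)P(Grade=D) = 0.016 − 0.166×0.249 = -0.0253.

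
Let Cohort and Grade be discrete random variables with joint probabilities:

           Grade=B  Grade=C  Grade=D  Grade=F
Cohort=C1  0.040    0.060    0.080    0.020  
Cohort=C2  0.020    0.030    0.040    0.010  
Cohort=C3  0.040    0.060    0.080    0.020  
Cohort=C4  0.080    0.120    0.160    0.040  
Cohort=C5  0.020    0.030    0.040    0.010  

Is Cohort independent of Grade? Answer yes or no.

yes

Every cell satisfies P(Cohort,Grade) = P(Cohort)·P(Grade). For instance P(Cohort=C2) = 0.100, P(Grade=D) = 0.400, and 0.100×0.400 = 0.040 matches the joint entry. So Cohort and Grade are independent.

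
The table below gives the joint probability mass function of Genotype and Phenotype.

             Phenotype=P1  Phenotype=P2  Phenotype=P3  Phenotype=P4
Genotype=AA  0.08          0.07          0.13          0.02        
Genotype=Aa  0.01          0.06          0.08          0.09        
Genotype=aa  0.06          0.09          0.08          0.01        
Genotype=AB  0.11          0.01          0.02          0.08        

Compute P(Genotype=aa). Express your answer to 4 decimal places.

0.2400

P(Genotype=aa) = 0.06 + 0.09 + 0.08 + 0.01 = 0.24.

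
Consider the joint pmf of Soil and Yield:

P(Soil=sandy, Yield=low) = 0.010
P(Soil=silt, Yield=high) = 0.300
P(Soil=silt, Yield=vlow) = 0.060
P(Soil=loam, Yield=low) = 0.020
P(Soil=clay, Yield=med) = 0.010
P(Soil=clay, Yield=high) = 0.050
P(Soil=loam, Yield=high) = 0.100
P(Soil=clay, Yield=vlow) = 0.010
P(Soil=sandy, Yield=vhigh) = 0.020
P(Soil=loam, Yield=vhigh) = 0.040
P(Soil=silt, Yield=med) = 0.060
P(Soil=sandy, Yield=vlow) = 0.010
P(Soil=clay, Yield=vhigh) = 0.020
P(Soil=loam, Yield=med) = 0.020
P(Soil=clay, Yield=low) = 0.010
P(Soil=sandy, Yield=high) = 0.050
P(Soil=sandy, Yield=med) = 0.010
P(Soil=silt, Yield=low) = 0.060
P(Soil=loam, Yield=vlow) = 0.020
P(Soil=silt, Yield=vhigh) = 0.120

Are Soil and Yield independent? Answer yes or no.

yes

Every cell satisfies P(Soil,Yield) = P(Soil)·P(Yield). For instance P(Soil=loam) = 0.200, P(Yield=vhigh) = 0.200, and 0.200×0.200 = 0.040 matches the joint entry. So Soil and Yield are independent.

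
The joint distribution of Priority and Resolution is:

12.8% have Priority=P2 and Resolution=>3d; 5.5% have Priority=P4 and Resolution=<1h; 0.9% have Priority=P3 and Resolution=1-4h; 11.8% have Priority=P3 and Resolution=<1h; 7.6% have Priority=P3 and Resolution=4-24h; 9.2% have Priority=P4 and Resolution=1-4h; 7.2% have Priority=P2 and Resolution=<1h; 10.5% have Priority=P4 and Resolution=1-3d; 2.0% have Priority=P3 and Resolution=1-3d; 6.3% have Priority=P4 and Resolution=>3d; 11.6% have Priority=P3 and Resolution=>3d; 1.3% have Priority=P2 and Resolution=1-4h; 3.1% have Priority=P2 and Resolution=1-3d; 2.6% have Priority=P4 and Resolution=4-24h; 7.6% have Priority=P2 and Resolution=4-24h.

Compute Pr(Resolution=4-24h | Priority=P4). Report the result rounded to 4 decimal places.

0.0762

P(Priority=P4) = 0.055 + 0.092 + 0.026 + 0.105 + 0.063 = 0.341.
P(Resolution=4-24h | Priority=P4) = 0.026/0.341 = 0.0762.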